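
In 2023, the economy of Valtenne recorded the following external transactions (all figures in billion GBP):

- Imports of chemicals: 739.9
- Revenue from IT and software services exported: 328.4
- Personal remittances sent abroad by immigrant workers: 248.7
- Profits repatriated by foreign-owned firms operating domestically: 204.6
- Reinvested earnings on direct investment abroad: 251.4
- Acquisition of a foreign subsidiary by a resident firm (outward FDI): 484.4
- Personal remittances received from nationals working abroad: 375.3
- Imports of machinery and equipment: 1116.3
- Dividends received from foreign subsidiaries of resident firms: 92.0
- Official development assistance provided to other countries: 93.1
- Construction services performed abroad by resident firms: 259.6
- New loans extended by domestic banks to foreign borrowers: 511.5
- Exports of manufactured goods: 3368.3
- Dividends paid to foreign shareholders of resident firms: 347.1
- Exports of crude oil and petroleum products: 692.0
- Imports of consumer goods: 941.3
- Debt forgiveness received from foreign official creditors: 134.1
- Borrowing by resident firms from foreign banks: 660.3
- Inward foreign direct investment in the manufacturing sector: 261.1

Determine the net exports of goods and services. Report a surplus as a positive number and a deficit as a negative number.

Goods: 3368.3 - 739.9 - 1116.3 + 692.0 - 941.3 = 1262.8
Services: 259.6 + 328.4 = 588.0
Trade balance = 1262.8 + 588.0 = 1850.8
(Excluded from the trade balance — secondary income: personal remittances sent abroad by immigrant workers 248.7, personal remittances received from nationals working abroad 375.3, official development assistance provided to other countries 93.1; primary income: profits repatriated by foreign-owned firms operating domestically 204.6, reinvested earnings on direct investment abroad 251.4, dividends received from foreign subsidiaries of resident firms 92.0, dividends paid to foreign shareholders of resident firms 347.1; financial account: acquisition of a foreign subsidiary by a resident firm (outward FDI) 484.4, new loans extended by domestic banks to foreign borrowers 511.5, borrowing by resident firms from foreign banks 660.3, inward foreign direct investment in the manufacturing sector 261.1; capital account: debt forgiveness received from foreign official creditors 134.1.)

1850.8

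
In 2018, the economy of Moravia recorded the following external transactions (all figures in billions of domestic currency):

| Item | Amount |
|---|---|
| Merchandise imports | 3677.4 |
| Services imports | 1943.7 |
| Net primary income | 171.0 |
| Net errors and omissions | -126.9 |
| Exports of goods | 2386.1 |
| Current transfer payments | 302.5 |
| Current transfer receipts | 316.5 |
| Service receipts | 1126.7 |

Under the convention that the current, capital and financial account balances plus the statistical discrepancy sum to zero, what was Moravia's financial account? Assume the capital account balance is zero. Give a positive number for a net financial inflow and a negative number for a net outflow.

Goods balance = 2386.1 - 3677.4 = -1291.3
Services balance = 1126.7 - 1943.7 = -817.0
Trade balance (goods + services) = -1291.3 + (-817.0) = -2108.3
Net primary income = 171.0
Net secondary income = 316.5 - 302.5 = 14.0
Current account = -2108.3 + 171.0 + 14.0 = -1923.3
Financial account = -(-1923.3 + (-126.9)) = 2050.2

2050.2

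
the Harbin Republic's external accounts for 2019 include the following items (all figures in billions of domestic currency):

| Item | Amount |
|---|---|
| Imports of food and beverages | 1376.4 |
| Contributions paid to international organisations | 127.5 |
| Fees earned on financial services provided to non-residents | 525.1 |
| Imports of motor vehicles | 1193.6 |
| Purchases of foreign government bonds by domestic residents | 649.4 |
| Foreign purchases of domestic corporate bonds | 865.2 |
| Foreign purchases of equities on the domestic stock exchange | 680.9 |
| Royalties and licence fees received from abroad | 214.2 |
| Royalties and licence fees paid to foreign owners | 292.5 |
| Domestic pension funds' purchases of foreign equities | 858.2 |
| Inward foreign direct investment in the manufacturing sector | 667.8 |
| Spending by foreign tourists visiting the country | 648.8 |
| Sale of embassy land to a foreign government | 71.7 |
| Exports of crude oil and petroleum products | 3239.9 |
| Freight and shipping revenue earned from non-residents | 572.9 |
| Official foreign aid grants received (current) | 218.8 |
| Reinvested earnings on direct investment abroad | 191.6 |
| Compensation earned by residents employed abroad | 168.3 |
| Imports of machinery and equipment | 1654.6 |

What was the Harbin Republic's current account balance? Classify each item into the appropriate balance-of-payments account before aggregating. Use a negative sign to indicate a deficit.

Goods: 3239.9 - 1376.4 - 1193.6 - 1654.6 = -984.7
Services: 214.2 + 525.1 + 648.8 + 572.9 - 292.5 = 1668.5
Primary income: 191.6 + 168.3 = 359.9
Secondary income: -127.5 + 218.8 = 91.3
Current account = (-984.7) + 1668.5 + 359.9 + 91.3 = 1135.0
(Excluded from the current account — financial account: purchases of foreign government bonds by domestic residents 649.4, foreign purchases of domestic corporate bonds 865.2, foreign purchases of equities on the domestic stock exchange 680.9, domestic pension funds' purchases of foreign equities 858.2, inward foreign direct investment in the manufacturing sector 667.8; capital account: sale of embassy land to a foreign government 71.7.)

1135.0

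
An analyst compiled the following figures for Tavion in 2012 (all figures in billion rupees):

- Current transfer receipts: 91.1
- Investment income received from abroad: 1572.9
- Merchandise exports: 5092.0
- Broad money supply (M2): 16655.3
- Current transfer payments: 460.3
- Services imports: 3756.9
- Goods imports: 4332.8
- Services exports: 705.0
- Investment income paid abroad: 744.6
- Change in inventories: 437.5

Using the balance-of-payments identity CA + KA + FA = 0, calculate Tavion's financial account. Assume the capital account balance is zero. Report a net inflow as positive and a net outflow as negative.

Goods balance = 5092.0 - 4332.8 = 759.2
Services balance = 705.0 - 3756.9 = -3051.9
Trade balance (goods + services) = 759.2 + (-3051.9) = -2292.7
Net primary income = 1572.9 - 744.6 = 828.3
Net secondary income = 91.1 - 460.3 = -369.2
Current account = -2292.7 + 828.3 + (-369.2) = -1833.6
Financial account = -(-1833.6) = 1833.6

1833.6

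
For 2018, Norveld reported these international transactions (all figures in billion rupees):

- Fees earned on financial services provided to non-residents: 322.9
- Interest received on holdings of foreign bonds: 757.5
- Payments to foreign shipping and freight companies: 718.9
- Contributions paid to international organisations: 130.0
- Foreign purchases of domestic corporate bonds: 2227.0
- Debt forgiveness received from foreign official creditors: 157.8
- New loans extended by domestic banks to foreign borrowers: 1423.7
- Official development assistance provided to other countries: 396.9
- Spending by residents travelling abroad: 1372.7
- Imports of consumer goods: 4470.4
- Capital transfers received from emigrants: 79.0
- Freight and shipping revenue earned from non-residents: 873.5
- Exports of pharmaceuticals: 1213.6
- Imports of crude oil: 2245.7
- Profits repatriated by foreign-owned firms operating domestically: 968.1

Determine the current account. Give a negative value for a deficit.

Goods: -4470.4 + 1213.6 - 2245.7 = -5502.5
Services: -1372.7 + 322.9 - 718.9 + 873.5 = -895.2
Primary income: 757.5 - 968.1 = -210.6
Secondary income: -396.9 - 130.0 = -526.9
Current account = (-5502.5) + (-895.2) + (-210.6) + (-526.9) = -7135.2
(Excluded from the current account — financial account: foreign purchases of domestic corporate bonds 2227.0, new loans extended by domestic banks to foreign borrowers 1423.7; capital account: debt forgiveness received from foreign official creditors 157.8, capital transfers received from emigrants 79.0.)

-7135.2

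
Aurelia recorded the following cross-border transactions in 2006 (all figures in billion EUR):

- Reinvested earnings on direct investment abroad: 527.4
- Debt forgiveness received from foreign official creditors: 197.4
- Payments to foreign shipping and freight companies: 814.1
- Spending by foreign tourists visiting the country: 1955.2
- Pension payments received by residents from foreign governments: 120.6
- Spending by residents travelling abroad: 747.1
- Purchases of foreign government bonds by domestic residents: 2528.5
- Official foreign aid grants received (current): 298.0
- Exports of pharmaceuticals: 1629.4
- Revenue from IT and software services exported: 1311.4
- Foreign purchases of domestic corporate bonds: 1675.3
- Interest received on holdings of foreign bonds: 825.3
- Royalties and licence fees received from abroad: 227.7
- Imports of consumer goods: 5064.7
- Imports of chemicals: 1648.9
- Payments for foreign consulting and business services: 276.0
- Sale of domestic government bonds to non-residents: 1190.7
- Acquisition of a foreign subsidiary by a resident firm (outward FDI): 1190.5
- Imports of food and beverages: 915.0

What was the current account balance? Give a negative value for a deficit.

Goods: -1648.9 - 915.0 - 5064.7 + 1629.4 = -5999.2
Services: 227.7 + 1311.4 + 1955.2 - 814.1 - 276.0 - 747.1 = 1657.1
Primary income: 825.3 + 527.4 = 1352.7
Secondary income: 120.6 + 298.0 = 418.6
Current account = (-5999.2) + 1657.1 + 1352.7 + 418.6 = -2570.8
(Excluded from the current account — capital account: debt forgiveness received from foreign official creditors 197.4; financial account: purchases of foreign government bonds by domestic residents 2528.5, foreign purchases of domestic corporate bonds 1675.3, sale of domestic government bonds to non-residents 1190.7, acquisition of a foreign subsidiary by a resident firm (outward FDI) 1190.5.)

-2570.8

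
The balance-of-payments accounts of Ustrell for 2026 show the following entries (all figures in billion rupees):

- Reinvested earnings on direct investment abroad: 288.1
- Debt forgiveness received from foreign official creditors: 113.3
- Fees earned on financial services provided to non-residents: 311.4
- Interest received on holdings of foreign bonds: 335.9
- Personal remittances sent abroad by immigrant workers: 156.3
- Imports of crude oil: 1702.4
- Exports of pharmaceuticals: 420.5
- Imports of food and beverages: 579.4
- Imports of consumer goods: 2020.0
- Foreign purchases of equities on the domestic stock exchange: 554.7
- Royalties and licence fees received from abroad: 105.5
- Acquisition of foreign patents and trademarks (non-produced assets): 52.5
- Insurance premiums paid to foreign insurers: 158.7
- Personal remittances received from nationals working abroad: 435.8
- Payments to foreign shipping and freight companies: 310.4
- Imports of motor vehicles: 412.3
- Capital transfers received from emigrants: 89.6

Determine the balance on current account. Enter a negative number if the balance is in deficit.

-3442.3

Goods: -412.3 - 579.4 + 420.5 - 2020.0 - 1702.4 = -4293.6
Services: 311.4 + 105.5 - 310.4 - 158.7 = -52.2
Primary income: 335.9 + 288.1 = 624.0
Secondary income: 435.8 - 156.3 = 279.5
Current account = (-4293.6) + (-52.2) + 624.0 + 279.5 = -3442.3
(Excluded from the current account — capital account: debt forgiveness received from foreign official creditors 113.3, acquisition of foreign patents and trademarks (non-produced assets) 52.5, capital transfers received from emigrants 89.6; financial account: foreign purchases of equities on the domestic stock exchange 554.7.)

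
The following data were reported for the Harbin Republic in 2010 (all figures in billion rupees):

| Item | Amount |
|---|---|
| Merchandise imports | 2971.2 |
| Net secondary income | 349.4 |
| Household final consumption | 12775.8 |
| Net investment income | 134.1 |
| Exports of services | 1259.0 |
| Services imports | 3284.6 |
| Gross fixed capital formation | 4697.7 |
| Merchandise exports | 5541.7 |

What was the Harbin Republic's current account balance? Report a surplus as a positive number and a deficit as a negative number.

Goods balance = 5541.7 - 2971.2 = 2570.5
Services balance = 1259.0 - 3284.6 = -2025.6
Trade balance (goods + services) = 2570.5 + (-2025.6) = 544.9
Net primary income = 134.1
Net secondary income = 349.4
Current account = 544.9 + 134.1 + 349.4 = 1028.4

1028.4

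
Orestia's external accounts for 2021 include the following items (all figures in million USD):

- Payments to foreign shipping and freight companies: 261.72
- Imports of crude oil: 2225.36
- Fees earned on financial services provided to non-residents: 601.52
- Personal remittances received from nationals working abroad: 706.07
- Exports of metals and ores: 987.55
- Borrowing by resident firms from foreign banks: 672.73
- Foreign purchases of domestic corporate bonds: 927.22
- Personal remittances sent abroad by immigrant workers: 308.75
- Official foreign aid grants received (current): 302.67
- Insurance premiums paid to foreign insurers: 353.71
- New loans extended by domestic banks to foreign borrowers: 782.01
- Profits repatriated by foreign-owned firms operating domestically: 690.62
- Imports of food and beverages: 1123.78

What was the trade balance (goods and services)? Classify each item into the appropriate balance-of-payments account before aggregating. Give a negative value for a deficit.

Goods: 987.55 - 1123.78 - 2225.36 = -2361.59
Services: -261.72 - 353.71 + 601.52 = -13.91
Trade balance = -2361.59 + (-13.91) = -2375.50
(Excluded from the trade balance — secondary income: personal remittances received from nationals working abroad 706.07, personal remittances sent abroad by immigrant workers 308.75, official foreign aid grants received (current) 302.67; financial account: borrowing by resident firms from foreign banks 672.73, foreign purchases of domestic corporate bonds 927.22, new loans extended by domestic banks to foreign borrowers 782.01; primary income: profits repatriated by foreign-owned firms operating domestically 690.62.)

-2375.50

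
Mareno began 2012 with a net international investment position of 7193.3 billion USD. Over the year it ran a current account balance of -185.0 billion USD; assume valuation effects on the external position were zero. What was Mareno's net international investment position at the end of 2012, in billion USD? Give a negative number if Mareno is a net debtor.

7008.3

With no valuation effects, change in NIIP = current account = -185.0
End-of-year NIIP = 7193.3 + (-185.0) = 7008.3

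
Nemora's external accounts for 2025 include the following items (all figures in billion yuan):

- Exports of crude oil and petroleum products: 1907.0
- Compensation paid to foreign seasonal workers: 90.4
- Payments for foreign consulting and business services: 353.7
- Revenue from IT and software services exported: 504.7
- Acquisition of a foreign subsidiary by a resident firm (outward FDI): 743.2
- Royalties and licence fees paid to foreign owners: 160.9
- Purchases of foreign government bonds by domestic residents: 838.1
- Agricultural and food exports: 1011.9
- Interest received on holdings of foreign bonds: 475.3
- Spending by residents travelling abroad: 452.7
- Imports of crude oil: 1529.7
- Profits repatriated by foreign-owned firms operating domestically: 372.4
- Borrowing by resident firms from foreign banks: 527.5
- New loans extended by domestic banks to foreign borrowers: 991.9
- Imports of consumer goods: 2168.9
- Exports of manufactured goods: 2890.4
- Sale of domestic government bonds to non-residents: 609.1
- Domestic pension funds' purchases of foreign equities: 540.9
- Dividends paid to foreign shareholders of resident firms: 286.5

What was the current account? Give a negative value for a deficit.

Goods: -2168.9 + 2890.4 - 1529.7 + 1011.9 + 1907.0 = 2110.7
Services: -160.9 - 353.7 + 504.7 - 452.7 = -462.6
Primary income: -372.4 - 286.5 - 90.4 + 475.3 = -274.0
Current account = 2110.7 + (-462.6) + (-274.0) = 1374.1
(Excluded from the current account — financial account: acquisition of a foreign subsidiary by a resident firm (outward FDI) 743.2, purchases of foreign government bonds by domestic residents 838.1, borrowing by resident firms from foreign banks 527.5, new loans extended by domestic banks to foreign borrowers 991.9, sale of domestic government bonds to non-residents 609.1, domestic pension funds' purchases of foreign equities 540.9.)

1374.1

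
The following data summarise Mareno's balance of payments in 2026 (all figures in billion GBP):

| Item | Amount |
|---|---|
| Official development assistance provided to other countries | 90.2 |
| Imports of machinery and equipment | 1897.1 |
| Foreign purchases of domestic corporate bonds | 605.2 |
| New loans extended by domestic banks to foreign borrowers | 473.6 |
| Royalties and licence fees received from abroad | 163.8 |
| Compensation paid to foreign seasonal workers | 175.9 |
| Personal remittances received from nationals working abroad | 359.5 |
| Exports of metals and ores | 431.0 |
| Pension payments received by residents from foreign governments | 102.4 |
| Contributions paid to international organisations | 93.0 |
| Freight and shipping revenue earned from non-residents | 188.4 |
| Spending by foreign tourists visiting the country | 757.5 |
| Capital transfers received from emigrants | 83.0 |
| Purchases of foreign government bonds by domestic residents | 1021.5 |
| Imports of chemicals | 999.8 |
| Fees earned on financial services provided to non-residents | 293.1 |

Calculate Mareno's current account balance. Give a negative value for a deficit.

-960.3

Goods: -999.8 - 1897.1 + 431.0 = -2465.9
Services: 757.5 + 188.4 + 293.1 + 163.8 = 1402.8
Primary income: -175.9
Secondary income: 359.5 - 90.2 + 102.4 - 93.0 = 278.7
Current account = (-2465.9) + 1402.8 + (-175.9) + 278.7 = -960.3
(Excluded from the current account — financial account: foreign purchases of domestic corporate bonds 605.2, new loans extended by domestic banks to foreign borrowers 473.6, purchases of foreign government bonds by domestic residents 1021.5; capital account: capital transfers received from emigrants 83.0.)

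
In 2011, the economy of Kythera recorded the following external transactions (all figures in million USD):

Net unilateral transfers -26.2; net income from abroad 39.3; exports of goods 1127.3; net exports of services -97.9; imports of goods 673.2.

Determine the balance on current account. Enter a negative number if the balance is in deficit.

Goods balance = 1127.3 - 673.2 = 454.1
Services balance = -97.9
Trade balance (goods + services) = 454.1 + (-97.9) = 356.2
Net primary income = 39.3
Net secondary income = -26.2
Current account = 356.2 + 39.3 + (-26.2) = 369.3

369.3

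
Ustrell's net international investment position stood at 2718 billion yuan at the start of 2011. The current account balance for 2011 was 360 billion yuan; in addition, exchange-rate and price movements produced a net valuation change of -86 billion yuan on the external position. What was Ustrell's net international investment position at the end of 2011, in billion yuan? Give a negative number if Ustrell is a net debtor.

Change in NIIP = current account + net valuation change = 360 + (-86) = 274
End-of-year NIIP = 2718 + 274 = 2992

2992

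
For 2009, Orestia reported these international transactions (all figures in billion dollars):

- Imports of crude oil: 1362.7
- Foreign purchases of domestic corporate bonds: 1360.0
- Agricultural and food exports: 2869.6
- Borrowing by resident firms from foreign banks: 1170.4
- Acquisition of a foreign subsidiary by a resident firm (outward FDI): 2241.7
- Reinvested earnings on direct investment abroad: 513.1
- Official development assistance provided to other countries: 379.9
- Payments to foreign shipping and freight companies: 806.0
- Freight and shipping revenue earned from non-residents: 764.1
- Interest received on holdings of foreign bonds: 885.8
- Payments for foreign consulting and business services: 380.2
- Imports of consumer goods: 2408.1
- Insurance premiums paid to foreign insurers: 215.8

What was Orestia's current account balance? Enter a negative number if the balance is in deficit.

-520.1

Goods: -2408.1 - 1362.7 + 2869.6 = -901.2
Services: -806.0 - 215.8 - 380.2 + 764.1 = -637.9
Primary income: 513.1 + 885.8 = 1398.9
Secondary income: -379.9
Current account = (-901.2) + (-637.9) + 1398.9 + (-379.9) = -520.1
(Excluded from the current account — financial account: foreign purchases of domestic corporate bonds 1360.0, borrowing by resident firms from foreign banks 1170.4, acquisition of a foreign subsidiary by a resident firm (outward FDI) 2241.7.)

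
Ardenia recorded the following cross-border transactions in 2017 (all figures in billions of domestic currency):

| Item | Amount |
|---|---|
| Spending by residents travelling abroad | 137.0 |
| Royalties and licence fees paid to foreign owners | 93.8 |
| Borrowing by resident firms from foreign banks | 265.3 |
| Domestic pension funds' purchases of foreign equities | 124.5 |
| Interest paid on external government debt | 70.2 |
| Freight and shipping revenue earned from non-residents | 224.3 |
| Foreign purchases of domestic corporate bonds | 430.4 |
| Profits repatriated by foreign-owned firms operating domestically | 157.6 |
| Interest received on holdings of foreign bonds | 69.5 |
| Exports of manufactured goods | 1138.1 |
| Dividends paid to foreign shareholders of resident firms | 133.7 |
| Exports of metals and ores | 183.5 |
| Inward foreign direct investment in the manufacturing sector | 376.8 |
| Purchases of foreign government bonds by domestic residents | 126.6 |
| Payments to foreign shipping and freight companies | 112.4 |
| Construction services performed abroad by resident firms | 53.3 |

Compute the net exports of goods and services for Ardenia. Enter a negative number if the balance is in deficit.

Goods: 1138.1 + 183.5 = 1321.6
Services: -93.8 - 137.0 + 224.3 + 53.3 - 112.4 = -65.6
Trade balance = 1321.6 + (-65.6) = 1256.0
(Excluded from the trade balance — financial account: borrowing by resident firms from foreign banks 265.3, domestic pension funds' purchases of foreign equities 124.5, foreign purchases of domestic corporate bonds 430.4, inward foreign direct investment in the manufacturing sector 376.8, purchases of foreign government bonds by domestic residents 126.6; primary income: interest paid on external government debt 70.2, profits repatriated by foreign-owned firms operating domestically 157.6, interest received on holdings of foreign bonds 69.5, dividends paid to foreign shareholders of resident firms 133.7.)

1256.0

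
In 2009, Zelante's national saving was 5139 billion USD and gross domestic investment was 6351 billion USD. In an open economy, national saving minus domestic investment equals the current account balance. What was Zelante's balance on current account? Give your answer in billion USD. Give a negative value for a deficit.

-1212

S - I = CA (net lending to the rest of the world).
CA = S - I = 5139 - 6351 = -1212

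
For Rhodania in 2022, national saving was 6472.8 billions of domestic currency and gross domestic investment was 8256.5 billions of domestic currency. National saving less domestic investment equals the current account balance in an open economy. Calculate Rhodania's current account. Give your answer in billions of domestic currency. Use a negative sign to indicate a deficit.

-1783.7

S - I = CA (net lending to the rest of the world).
CA = S - I = 6472.8 - 8256.5 = -1783.7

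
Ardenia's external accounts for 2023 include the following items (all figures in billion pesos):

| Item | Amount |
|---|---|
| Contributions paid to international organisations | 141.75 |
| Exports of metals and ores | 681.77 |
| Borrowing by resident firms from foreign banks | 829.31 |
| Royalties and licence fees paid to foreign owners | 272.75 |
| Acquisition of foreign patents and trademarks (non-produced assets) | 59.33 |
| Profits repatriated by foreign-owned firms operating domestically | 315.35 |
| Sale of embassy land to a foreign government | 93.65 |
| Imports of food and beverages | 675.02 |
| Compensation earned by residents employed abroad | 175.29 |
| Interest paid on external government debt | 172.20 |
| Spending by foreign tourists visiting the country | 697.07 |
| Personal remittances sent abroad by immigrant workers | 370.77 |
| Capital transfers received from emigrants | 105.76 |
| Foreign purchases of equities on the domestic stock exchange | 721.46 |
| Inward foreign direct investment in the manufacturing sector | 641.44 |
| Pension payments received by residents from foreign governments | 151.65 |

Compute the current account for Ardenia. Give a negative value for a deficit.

Goods: 681.77 - 675.02 = 6.75
Services: -272.75 + 697.07 = 424.32
Primary income: 175.29 - 315.35 - 172.20 = -312.26
Secondary income: 151.65 - 141.75 - 370.77 = -360.87
Current account = 6.75 + 424.32 + (-312.26) + (-360.87) = -242.06
(Excluded from the current account — financial account: borrowing by resident firms from foreign banks 829.31, foreign purchases of equities on the domestic stock exchange 721.46, inward foreign direct investment in the manufacturing sector 641.44; capital account: acquisition of foreign patents and trademarks (non-produced assets) 59.33, sale of embassy land to a foreign government 93.65, capital transfers received from emigrants 105.76.)

-242.06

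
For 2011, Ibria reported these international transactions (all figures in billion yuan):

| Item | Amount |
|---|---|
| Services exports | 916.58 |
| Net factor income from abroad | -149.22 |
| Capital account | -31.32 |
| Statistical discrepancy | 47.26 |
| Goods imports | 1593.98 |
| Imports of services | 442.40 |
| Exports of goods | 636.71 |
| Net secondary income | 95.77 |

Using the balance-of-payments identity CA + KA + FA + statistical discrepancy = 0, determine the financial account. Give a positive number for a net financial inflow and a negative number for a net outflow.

520.60

Goods balance = 636.71 - 1593.98 = -957.27
Services balance = 916.58 - 442.40 = 474.18
Trade balance (goods + services) = -957.27 + 474.18 = -483.09
Net primary income = -149.22
Net secondary income = 95.77
Current account = -483.09 + (-149.22) + 95.77 = -536.54
Financial account = -(-536.54 + (-31.32) + 47.26) = 520.60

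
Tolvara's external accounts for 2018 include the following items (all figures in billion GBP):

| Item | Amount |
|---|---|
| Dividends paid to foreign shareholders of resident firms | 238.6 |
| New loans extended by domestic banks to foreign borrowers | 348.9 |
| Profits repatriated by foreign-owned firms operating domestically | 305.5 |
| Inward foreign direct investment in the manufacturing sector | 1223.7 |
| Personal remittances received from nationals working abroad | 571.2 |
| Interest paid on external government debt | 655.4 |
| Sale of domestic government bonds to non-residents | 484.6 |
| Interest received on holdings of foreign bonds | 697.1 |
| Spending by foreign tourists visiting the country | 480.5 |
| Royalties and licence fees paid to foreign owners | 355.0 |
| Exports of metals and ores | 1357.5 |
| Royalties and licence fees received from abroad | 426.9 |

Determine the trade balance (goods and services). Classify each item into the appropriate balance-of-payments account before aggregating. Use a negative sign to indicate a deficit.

Goods: 1357.5
Services: 480.5 - 355.0 + 426.9 = 552.4
Trade balance = 1357.5 + 552.4 = 1909.9
(Excluded from the trade balance — primary income: dividends paid to foreign shareholders of resident firms 238.6, profits repatriated by foreign-owned firms operating domestically 305.5, interest paid on external government debt 655.4, interest received on holdings of foreign bonds 697.1; financial account: new loans extended by domestic banks to foreign borrowers 348.9, inward foreign direct investment in the manufacturing sector 1223.7, sale of domestic government bonds to non-residents 484.6; secondary income: personal remittances received from nationals working abroad 571.2.)

1909.9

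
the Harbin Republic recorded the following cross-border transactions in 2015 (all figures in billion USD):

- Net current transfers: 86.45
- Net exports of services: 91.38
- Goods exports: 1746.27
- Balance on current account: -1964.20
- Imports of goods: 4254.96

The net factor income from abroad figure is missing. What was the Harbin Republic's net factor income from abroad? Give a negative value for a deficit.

366.66

Current account = goods balance + services balance + net primary income + net secondary income
Sum of the known components = -2330.86
Net factor income from abroad = CA - (known components) = -1964.20 - (-2330.86) = 366.66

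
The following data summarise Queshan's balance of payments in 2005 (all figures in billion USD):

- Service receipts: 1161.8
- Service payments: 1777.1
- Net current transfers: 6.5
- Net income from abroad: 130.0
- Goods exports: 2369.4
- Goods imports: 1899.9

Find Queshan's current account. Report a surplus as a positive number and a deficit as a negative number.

-9.3

Goods balance = 2369.4 - 1899.9 = 469.5
Services balance = 1161.8 - 1777.1 = -615.3
Trade balance (goods + services) = 469.5 + (-615.3) = -145.8
Net primary income = 130.0
Net secondary income = 6.5
Current account = -145.8 + 130.0 + 6.5 = -9.3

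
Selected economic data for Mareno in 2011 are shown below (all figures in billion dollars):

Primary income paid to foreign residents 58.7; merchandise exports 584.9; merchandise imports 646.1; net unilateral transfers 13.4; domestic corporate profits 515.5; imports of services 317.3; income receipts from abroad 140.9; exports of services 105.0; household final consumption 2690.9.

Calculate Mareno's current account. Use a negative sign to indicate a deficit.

-177.9

Goods balance = 584.9 - 646.1 = -61.2
Services balance = 105.0 - 317.3 = -212.3
Trade balance (goods + services) = -61.2 + (-212.3) = -273.5
Net primary income = 140.9 - 58.7 = 82.2
Net secondary income = 13.4
Current account = -273.5 + 82.2 + 13.4 = -177.9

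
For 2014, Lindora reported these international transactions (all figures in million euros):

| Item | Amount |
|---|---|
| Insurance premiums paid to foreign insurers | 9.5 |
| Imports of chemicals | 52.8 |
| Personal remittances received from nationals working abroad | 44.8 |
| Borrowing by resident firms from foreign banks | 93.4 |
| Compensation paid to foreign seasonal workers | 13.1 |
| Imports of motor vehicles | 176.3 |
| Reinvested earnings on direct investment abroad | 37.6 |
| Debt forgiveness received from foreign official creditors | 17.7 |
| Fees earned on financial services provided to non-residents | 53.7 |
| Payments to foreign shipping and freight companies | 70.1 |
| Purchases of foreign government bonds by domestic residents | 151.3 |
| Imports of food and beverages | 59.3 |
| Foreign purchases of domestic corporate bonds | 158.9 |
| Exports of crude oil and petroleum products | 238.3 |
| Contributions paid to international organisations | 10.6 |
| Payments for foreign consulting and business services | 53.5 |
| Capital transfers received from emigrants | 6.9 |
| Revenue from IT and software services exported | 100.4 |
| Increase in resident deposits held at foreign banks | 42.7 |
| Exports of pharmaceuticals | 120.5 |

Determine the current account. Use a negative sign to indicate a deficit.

Goods: -176.3 + 238.3 - 52.8 + 120.5 - 59.3 = 70.4
Services: 53.7 + 100.4 - 9.5 - 70.1 - 53.5 = 21.0
Primary income: -13.1 + 37.6 = 24.5
Secondary income: -10.6 + 44.8 = 34.2
Current account = 70.4 + 21.0 + 24.5 + 34.2 = 150.1
(Excluded from the current account — financial account: borrowing by resident firms from foreign banks 93.4, purchases of foreign government bonds by domestic residents 151.3, foreign purchases of domestic corporate bonds 158.9, increase in resident deposits held at foreign banks 42.7; capital account: debt forgiveness received from foreign official creditors 17.7, capital transfers received from emigrants 6.9.)

150.1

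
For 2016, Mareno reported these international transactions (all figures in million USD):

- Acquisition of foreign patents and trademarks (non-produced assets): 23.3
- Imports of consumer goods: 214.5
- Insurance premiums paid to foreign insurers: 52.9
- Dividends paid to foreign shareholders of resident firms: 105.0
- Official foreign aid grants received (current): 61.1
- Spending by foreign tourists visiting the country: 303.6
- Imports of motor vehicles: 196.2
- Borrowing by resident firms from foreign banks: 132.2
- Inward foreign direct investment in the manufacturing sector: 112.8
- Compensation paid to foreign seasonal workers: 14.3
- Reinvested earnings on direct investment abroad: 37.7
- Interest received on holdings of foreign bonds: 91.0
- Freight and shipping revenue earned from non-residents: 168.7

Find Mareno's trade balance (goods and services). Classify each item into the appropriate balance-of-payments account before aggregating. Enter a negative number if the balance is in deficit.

Goods: -196.2 - 214.5 = -410.7
Services: -52.9 + 168.7 + 303.6 = 419.4
Trade balance = -410.7 + 419.4 = 8.7
(Excluded from the trade balance — capital account: acquisition of foreign patents and trademarks (non-produced assets) 23.3; primary income: dividends paid to foreign shareholders of resident firms 105.0, compensation paid to foreign seasonal workers 14.3, reinvested earnings on direct investment abroad 37.7, interest received on holdings of foreign bonds 91.0; secondary income: official foreign aid grants received (current) 61.1; financial account: borrowing by resident firms from foreign banks 132.2, inward foreign direct investment in the manufacturing sector 112.8.)

8.7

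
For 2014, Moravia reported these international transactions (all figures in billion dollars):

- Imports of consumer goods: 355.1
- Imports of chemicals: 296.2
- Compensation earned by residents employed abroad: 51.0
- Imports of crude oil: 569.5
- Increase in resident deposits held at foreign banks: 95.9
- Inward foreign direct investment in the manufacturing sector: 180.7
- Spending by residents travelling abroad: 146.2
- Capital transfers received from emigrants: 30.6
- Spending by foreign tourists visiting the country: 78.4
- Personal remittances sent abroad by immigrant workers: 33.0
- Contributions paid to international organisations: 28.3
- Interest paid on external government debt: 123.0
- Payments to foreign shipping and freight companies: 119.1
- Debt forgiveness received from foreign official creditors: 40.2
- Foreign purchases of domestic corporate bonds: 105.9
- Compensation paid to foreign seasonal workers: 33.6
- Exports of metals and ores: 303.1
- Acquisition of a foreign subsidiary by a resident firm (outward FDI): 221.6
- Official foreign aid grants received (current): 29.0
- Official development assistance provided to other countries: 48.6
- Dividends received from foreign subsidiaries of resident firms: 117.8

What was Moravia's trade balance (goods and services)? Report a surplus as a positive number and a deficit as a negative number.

-1104.6

Goods: 303.1 - 355.1 - 569.5 - 296.2 = -917.7
Services: -119.1 + 78.4 - 146.2 = -186.9
Trade balance = -917.7 + (-186.9) = -1104.6
(Excluded from the trade balance — primary income: compensation earned by residents employed abroad 51.0, interest paid on external government debt 123.0, compensation paid to foreign seasonal workers 33.6, dividends received from foreign subsidiaries of resident firms 117.8; financial account: increase in resident deposits held at foreign banks 95.9, inward foreign direct investment in the manufacturing sector 180.7, foreign purchases of domestic corporate bonds 105.9, acquisition of a foreign subsidiary by a resident firm (outward FDI) 221.6; capital account: capital transfers received from emigrants 30.6, debt forgiveness received from foreign official creditors 40.2; secondary income: personal remittances sent abroad by immigrant workers 33.0, contributions paid to international organisations 28.3, official foreign aid grants received (current) 29.0, official development assistance provided to other countries 48.6.)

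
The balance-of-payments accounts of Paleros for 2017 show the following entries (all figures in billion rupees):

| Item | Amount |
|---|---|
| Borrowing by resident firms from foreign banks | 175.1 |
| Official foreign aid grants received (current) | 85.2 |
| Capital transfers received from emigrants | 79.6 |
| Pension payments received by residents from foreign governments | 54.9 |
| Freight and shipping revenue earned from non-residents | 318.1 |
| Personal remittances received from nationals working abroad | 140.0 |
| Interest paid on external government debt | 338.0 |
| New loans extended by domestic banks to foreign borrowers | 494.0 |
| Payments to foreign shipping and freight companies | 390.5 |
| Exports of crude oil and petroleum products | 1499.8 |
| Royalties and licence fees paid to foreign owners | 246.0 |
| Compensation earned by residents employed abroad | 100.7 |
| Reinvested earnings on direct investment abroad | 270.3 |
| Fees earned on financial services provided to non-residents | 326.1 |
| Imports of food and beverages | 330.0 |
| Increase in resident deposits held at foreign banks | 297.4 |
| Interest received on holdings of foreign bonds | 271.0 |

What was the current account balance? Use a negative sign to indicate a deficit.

Goods: 1499.8 - 330.0 = 1169.8
Services: 326.1 - 246.0 - 390.5 + 318.1 = 7.7
Primary income: 271.0 + 100.7 + 270.3 - 338.0 = 304.0
Secondary income: 140.0 + 54.9 + 85.2 = 280.1
Current account = 1169.8 + 7.7 + 304.0 + 280.1 = 1761.6
(Excluded from the current account — financial account: borrowing by resident firms from foreign banks 175.1, new loans extended by domestic banks to foreign borrowers 494.0, increase in resident deposits held at foreign banks 297.4; capital account: capital transfers received from emigrants 79.6.)

1761.6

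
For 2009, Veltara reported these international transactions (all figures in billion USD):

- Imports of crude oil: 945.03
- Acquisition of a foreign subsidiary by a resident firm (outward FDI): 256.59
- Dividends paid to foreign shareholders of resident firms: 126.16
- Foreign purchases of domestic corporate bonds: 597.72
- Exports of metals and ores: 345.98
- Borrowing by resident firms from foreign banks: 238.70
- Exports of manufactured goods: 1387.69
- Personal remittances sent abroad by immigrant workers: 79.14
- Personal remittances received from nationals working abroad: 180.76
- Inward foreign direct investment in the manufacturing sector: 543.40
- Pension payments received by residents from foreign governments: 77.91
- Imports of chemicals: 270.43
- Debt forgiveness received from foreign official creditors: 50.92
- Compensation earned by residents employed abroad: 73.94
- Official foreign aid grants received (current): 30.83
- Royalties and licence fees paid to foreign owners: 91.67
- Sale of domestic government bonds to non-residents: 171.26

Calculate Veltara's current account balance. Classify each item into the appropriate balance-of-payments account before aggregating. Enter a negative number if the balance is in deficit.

Goods: -270.43 - 945.03 + 345.98 + 1387.69 = 518.21
Services: -91.67
Primary income: -126.16 + 73.94 = -52.22
Secondary income: -79.14 + 30.83 + 77.91 + 180.76 = 210.36
Current account = 518.21 + (-91.67) + (-52.22) + 210.36 = 584.68
(Excluded from the current account — financial account: acquisition of a foreign subsidiary by a resident firm (outward FDI) 256.59, foreign purchases of domestic corporate bonds 597.72, borrowing by resident firms from foreign banks 238.70, inward foreign direct investment in the manufacturing sector 543.40, sale of domestic government bonds to non-residents 171.26; capital account: debt forgiveness received from foreign official creditors 50.92.)

584.68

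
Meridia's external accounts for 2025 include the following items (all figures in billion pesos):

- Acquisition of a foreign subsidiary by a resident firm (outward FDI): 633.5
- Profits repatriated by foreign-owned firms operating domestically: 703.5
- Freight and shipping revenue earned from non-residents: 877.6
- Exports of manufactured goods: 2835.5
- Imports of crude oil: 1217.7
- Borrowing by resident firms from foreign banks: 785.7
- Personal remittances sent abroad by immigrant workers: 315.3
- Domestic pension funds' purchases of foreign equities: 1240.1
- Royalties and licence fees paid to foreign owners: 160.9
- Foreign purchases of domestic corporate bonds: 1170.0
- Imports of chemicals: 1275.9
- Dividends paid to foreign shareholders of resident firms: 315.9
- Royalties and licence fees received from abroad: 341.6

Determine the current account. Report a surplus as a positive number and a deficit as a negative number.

65.5

Goods: 2835.5 - 1275.9 - 1217.7 = 341.9
Services: 877.6 - 160.9 + 341.6 = 1058.3
Primary income: -315.9 - 703.5 = -1019.4
Secondary income: -315.3
Current account = 341.9 + 1058.3 + (-1019.4) + (-315.3) = 65.5
(Excluded from the current account — financial account: acquisition of a foreign subsidiary by a resident firm (outward FDI) 633.5, borrowing by resident firms from foreign banks 785.7, domestic pension funds' purchases of foreign equities 1240.1, foreign purchases of domestic corporate bonds 1170.0.)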